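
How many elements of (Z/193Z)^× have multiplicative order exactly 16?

φ(193) = 193 − 1 = 192 = 2^6 · 3.
Since (Z/193Z)^× is cyclic of order 192, the number of elements of order d is φ(d) when d | 192 and 0 otherwise.
16 = 2^4 divides 192, and φ(16) = 8.

8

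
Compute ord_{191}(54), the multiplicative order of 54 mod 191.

The order of 54 must divide φ(191) = 191 − 1 = 190 = 2 · 5 · 19.
Divisors of 190: 1, 2, 5, 10, 19, 38, 95, 190.
Check 54^d mod 191 for each divisor in increasing order:
54^1 ≡ 54 (mod 191)
54^2 ≡ 51 (mod 191)
54^5 ≡ 69 (mod 191)
54^10 ≡ 177 (mod 191)
54^19 ≡ 39 (mod 191)
54^38 ≡ 184 (mod 191)
54^95 ≡ 1 (mod 191) ✓
The smallest such exponent is 95, so the order of 54 is 95.

95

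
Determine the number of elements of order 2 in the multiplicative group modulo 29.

φ(29) = 29 − 1 = 28 = 2^2 · 7.
In a cyclic group of order 28, there are φ(d) elements of order d for each divisor d of 28, and zero for non-divisors.
2 | 28, and φ(2) = 2 − 1 = 1.

1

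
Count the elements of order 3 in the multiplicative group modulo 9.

φ(9) = φ(3^2) = 3·(3−1) = 6 = 2 · 3.
In a cyclic group of order 6, there are φ(d) elements of order d for each divisor d of 6, and zero for non-divisors.
3 | 6, and φ(3) = 3 − 1 = 2.

2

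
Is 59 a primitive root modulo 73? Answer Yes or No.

Yes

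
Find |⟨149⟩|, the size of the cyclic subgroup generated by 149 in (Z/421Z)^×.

21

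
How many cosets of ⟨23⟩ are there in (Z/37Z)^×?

By Lagrange's theorem, ord_37(23) divides φ(37) = 37 − 1 = 36 = 2^2 · 3^2.
Divisors of 36: 1, 2, 3, 4, 6, 9, 12, 18, 36.
Compute 23^d (mod 37) for the divisors d until we hit 1:
23^1 ≡ 23 (mod 37)
23^2 ≡ 11 (mod 37)
23^3 ≡ 31 (mod 37)
23^4 ≡ 10 (mod 37)
23^6 ≡ 36 (mod 37)
23^9 ≡ 6 (mod 37)
23^12 ≡ 1 (mod 37) ✓
Thus |⟨23⟩| = ord(23) = 12.
The index is φ(37) / ord(23) = 36 / 12 = 3.

3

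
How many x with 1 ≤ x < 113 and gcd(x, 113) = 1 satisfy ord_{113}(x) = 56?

φ(113) = 113 − 1 = 112 = 2^4 · 7.
(Z/113Z)^× is cyclic (|G| = 112); a cyclic group of order m has exactly φ(d) elements of each order d | m, and none otherwise.
56 = 2^3 · 7 divides 112, and φ(56) = 24.

24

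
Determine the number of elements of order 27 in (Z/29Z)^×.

0

φ(29) = 29 − 1 = 28 = 2^2 · 7.
In a cyclic group of order 28, there are φ(d) elements of order d for each divisor d of 28, and zero for non-divisors.
Since 27 ∤ 28, the count is 0.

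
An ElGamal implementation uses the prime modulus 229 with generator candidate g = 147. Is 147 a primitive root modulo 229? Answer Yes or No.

No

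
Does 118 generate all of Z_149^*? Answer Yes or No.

No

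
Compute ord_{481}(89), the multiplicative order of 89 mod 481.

36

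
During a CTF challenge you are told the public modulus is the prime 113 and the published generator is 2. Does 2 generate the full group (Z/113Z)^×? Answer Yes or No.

No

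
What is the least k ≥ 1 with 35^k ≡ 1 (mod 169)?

39

Since 35 ∈ (Z/169Z)^×, its order divides φ(169) = φ(13^2) = 13·(13−1) = 156 = 2^2 · 3 · 13.
Divisors of 156: 1, 2, 3, 4, 6, 12, 13, 26, 39, 52, 78, 156.
Check 35^d mod 169 for each divisor in increasing order:
35^1 ≡ 35
35^2 ≡ 42
35^3 ≡ 118
35^4 ≡ 74
35^6 ≡ 66
35^12 ≡ 131
35^13 ≡ 22
35^26 ≡ 146
35^39 ≡ 1
The smallest such exponent is 39, so the order of 35 is 39.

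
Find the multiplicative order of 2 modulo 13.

12

ord(2) | φ(13) = 13 − 1 = 12 = 2^2 · 3.
Divisors of 12: 1, 2, 3, 4, 6, 12.
Check 2^d mod 13 for each divisor in increasing order:
2^1 ≡ 2 (mod 13)
2^2 ≡ 4 (mod 13)
2^3 ≡ 8 (mod 13)
2^4 ≡ 3 (mod 13)
2^6 ≡ 12 (mod 13)
2^12 ≡ 1 (mod 13) ✓
The smallest such exponent is 12, so the order of 2 is 12.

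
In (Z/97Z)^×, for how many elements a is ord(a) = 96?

32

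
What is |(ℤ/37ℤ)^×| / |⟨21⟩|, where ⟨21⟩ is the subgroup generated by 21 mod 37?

2

By Lagrange's theorem, ord_37(21) divides φ(37) = 37 − 1 = 36 = 2^2 · 3^2.
Divisors of 36: 1, 2, 3, 4, 6, 9, 12, 18, 36.
Compute 21^d (mod 37) for the divisors d until we hit 1:
21^1 ≡ 21 (mod 37)
21^2 ≡ 34 (mod 37)
21^3 ≡ 11 (mod 37)
21^4 ≡ 9 (mod 37)
21^6 ≡ 10 (mod 37)
21^9 ≡ 36 (mod 37)
21^12 ≡ 26 (mod 37)
21^18 ≡ 1 (mod 37) ✓
Thus |⟨21⟩| = ord(21) = 18.
The index is φ(37) / ord(21) = 36 / 18 = 2.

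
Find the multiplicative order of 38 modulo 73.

36

By Lagrange's theorem, ord_73(38) divides φ(73) = 73 − 1 = 72 = 2^3 · 3^2.
Divisors of 72: 1, 2, 3, 4, 6, 8, 9, 12, 18, 24, 36, 72.
Evaluate successive powers at the divisors of 72:
38^1 ≡ 38 (mod 73)
38^2 ≡ 57 (mod 73)
38^3 ≡ 49 (mod 73)
38^4 ≡ 37 (mod 73)
38^6 ≡ 65 (mod 73)
38^8 ≡ 55 (mod 73)
38^9 ≡ 46 (mod 73)
38^12 ≡ 64 (mod 73)
38^18 ≡ 72 (mod 73)
38^24 ≡ 8 (mod 73)
38^36 ≡ 1 (mod 73) ✓
So ord_73(38) = 36.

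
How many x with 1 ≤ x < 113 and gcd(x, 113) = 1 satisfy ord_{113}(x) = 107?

φ(113) = 113 − 1 = 112 = 2^4 · 7.
Since (Z/113Z)^× is cyclic of order 112, the number of elements of order d is φ(d) when d | 112 and 0 otherwise.
Since 107 ∤ 112, the count is 0.

0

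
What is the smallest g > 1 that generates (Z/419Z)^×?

2

φ(419) = 419 − 1 = 418 = 2 · 11 · 19.
Test candidates g = 2, 3, … against the prime factors q ∈ {2, 11, 19} of φ(419): g is a generator iff g^(418/q) ≢ 1 for every such q.
g = 2: 2^209 ≡ 418; 2^38 ≡ 334; 2^22 ≡ 114 — none is 1, so 2 is a primitive root.
Hence the least primitive root of 419 is 2.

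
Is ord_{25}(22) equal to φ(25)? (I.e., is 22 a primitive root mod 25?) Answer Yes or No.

Yes

φ(25) = φ(5^2) = 5·(5−1) = 20 = 2^2 · 5.
It suffices to check that the order of 22 is not a proper divisor of 20: compute 22^(20/q) for q ∈ {2, 5}.
22^10 ≡ 24 (mod 25)  [q = 2: ≢ 1 ✓]
22^4 ≡ 6 (mod 25)  [q = 5: ≢ 1 ✓]
All checks pass, so 22 has order 20 and is a primitive root modulo 25.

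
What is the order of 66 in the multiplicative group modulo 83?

The order of 66 must divide φ(83) = 83 − 1 = 82 = 2 · 41.
Divisors of 82: 1, 2, 41, 82.
Evaluate successive powers at the divisors of 82:
66^1 ≡ 66 (mod 83)
66^2 ≡ 40 (mod 83)
66^41 ≡ 82 (mod 83)
66^82 ≡ 1 (mod 83) ✓
So ord_83(66) = 82.

82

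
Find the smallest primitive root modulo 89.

3

φ(89) = 89 − 1 = 88 = 2^3 · 11.
Test candidates g = 2, 3, … against the prime factors q ∈ {2, 11} of φ(89): g is a generator iff g^(88/q) ≢ 1 for every such q.
g = 2: 2^44 ≡ 1 — hits 1, so not a primitive root.
g = 3: 3^44 ≡ 88; 3^8 ≡ 64 — none is 1, so 3 is a primitive root.
Hence the least primitive root of 89 is 3.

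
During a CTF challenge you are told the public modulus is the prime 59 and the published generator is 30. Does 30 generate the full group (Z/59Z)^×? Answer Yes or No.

φ(59) = 59 − 1 = 58 = 2 · 29.
It suffices to check that the order of 30 is not a proper divisor of 58: compute 30^(58/q) for q ∈ {2, 29}.
30^29 ≡ 58 (mod 59)  [q = 2: ≢ 1 ✓]
30^2 ≡ 15 (mod 59)  [q = 29: ≢ 1 ✓]
Every test exponent gives a nontrivial residue, hence 30 generates the full group.

Yes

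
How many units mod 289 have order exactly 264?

0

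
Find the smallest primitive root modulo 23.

φ(23) = 23 − 1 = 22 = 2 · 11.
g is a primitive root iff g^(22/q) ≢ 1 (mod 23) for each prime q ∈ {2, 11}.
g = 2: 2^11 ≡ 1 — hits 1, so not a primitive root.
g = 3: 3^11 ≡ 1 — hits 1, so not a primitive root.
g = 4: 4^11 ≡ 1 — hits 1, so not a primitive root.
g = 5: 5^11 ≡ 22; 5^2 ≡ 2 — none is 1, so 5 is a primitive root.
Hence the least primitive root of 23 is 5.

5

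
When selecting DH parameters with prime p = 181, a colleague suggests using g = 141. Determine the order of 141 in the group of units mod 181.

60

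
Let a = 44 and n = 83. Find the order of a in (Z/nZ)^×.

41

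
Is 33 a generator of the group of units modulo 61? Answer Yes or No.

φ(61) = 61 − 1 = 60 = 2^2 · 3 · 5.
It suffices to check that the order of 33 is not a proper divisor of 60: compute 33^(60/q) for q ∈ {2, 3, 5}.
33^30 ≡ 60 (mod 61)  [q = 2: ≢ 1 ✓]
33^20 ≡ 1 (mod 61)  [q = 3: ≡ 1 ✗]
33^12 ≡ 9 (mod 61)  [q = 5: ≢ 1 ✓]
Since 33^20 ≡ 1, the order of 33 divides 20 < 60, so 33 is not a primitive root.

No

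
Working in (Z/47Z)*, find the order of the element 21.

23

Since 21 ∈ (Z/47Z)^×, its order divides φ(47) = 47 − 1 = 46 = 2 · 23.
Divisors of 46: 1, 2, 23, 46.
Check 21^d mod 47 for each divisor in increasing order:
21^1 ≡ 21 (mod 47)
21^2 ≡ 18 (mod 47)
21^23 ≡ 1 (mod 47) ✓
Hence ord(21) = 23.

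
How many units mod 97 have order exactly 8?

4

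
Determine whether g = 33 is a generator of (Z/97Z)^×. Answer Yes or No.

φ(97) = 97 − 1 = 96 = 2^5 · 3.
Test 33^(96/q) mod 97 for each prime factor q of 96:
33^48 ≡ 1 (mod 97)  [q = 2: ≡ 1 ✗]
33^32 ≡ 1 (mod 97)  [q = 3: ≡ 1 ✗]
The check at q = 2 fails, so 33 generates a proper subgroup.

No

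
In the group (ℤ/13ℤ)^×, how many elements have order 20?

φ(13) = 13 − 1 = 12 = 2^2 · 3.
Since (Z/13Z)^× is cyclic of order 12, the number of elements of order d is φ(d) when d | 12 and 0 otherwise.
Since 20 ∤ 12, the count is 0.

0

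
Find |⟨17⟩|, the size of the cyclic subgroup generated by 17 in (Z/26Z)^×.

6

Since 17 ∈ (Z/26Z)^×, its order divides φ(26) = φ(2)·φ(13) = 1·12 = 12 = 2^2 · 3.
Divisors of 12: 1, 2, 3, 4, 6, 12.
Compute 17^d (mod 26) for the divisors d until we hit 1:
17^1 ≡ 17
17^2 ≡ 3
17^3 ≡ 25
17^4 ≡ 9
17^6 ≡ 1
The smallest such exponent is 6, so the order of 17 is 6.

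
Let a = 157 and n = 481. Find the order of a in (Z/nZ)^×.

9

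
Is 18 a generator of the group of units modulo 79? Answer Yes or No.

φ(79) = 79 − 1 = 78 = 2 · 3 · 13.
It suffices to check that the order of 18 is not a proper divisor of 78: compute 18^(78/q) for q ∈ {2, 3, 13}.
18^39 ≡ 1 (mod 79)  [q = 2: ≡ 1 ✗]
18^26 ≡ 1 (mod 79)  [q = 3: ≡ 1 ✗]
18^6 ≡ 38 (mod 79)  [q = 13: ≢ 1 ✓]
18^39 ≡ 1 shows ord(18) | 39, strictly less than φ(79); not a primitive root.

No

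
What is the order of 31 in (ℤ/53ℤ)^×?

52

The order of 31 must divide φ(53) = 53 − 1 = 52 = 2^2 · 13.
Divisors of 52: 1, 2, 4, 13, 26, 52.
Evaluate successive powers at the divisors of 52:
31^1 ≡ 31
31^2 ≡ 7
31^4 ≡ 49
31^13 ≡ 30
31^26 ≡ 52
31^52 ≡ 1
The smallest such exponent is 52, so the order of 31 is 52.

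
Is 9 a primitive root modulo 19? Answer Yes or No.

No

φ(19) = 19 − 1 = 18 = 2 · 3^2.
Test 9^(18/q) mod 19 for each prime factor q of 18:
9^9 ≡ 1 (mod 19)  [q = 2: ≡ 1 ✗]
9^6 ≡ 11 (mod 19)  [q = 3: ≢ 1 ✓]
9^9 ≡ 1 shows ord(9) | 9, strictly less than φ(19); not a primitive root.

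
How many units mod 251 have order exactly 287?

0

φ(251) = 251 − 1 = 250 = 2 · 5^3.
Since (Z/251Z)^× is cyclic of order 250, the number of elements of order d is φ(d) when d | 250 and 0 otherwise.
287 does not divide 250, so no element of (Z/251Z)^× has order 287.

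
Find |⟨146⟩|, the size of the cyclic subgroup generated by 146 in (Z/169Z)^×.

The order of 146 must divide φ(169) = φ(13^2) = 13·(13−1) = 156 = 2^2 · 3 · 13.
Divisors of 156: 1, 2, 3, 4, 6, 12, 13, 26, 39, 52, 78, 156.
Evaluate successive powers at the divisors of 156:
146^1 ≡ 146
146^2 ≡ 22
146^3 ≡ 1
The smallest such exponent is 3, so the order of 146 is 3.

3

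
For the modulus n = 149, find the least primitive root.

2

φ(149) = 149 − 1 = 148 = 2^2 · 37.
g is a primitive root iff g^(148/q) ≢ 1 (mod 149) for each prime q ∈ {2, 37}.
g = 2: 2^74 ≡ 148; 2^4 ≡ 16 — none is 1, so 2 is a primitive root.
Hence the least primitive root of 149 is 2.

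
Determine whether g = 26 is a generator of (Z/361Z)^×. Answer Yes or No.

φ(361) = φ(19^2) = 19·(19−1) = 342 = 2 · 3^2 · 19.
26 is a primitive root mod 361 iff 26^(φ(361)/q) ≢ 1 for every prime q | φ(361), i.e. q ∈ {2, 3, 19}.
26^171 ≡ 1 (mod 361)  [q = 2: ≡ 1 ✗]
26^114 ≡ 1 (mod 361)  [q = 3: ≡ 1 ✗]
26^18 ≡ 39 (mod 361)  [q = 19: ≢ 1 ✓]
Since 26^171 ≡ 1, the order of 26 divides 171 < 342, so 26 is not a primitive root.

No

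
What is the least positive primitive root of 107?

φ(107) = 107 − 1 = 106 = 2 · 53.
Test candidates g = 2, 3, … against the prime factors q ∈ {2, 53} of φ(107): g is a generator iff g^(106/q) ≢ 1 for every such q.
g = 2: 2^53 ≡ 106; 2^2 ≡ 4 — none is 1, so 2 is a primitive root.
So 2 is the smallest generator of (Z/107Z)^×.

2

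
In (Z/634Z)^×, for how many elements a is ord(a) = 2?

1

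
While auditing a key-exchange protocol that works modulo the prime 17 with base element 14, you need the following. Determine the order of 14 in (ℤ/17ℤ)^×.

16

ord(14) | φ(17) = 17 − 1 = 16 = 2^4.
Divisors of 16: 1, 2, 4, 8, 16.
Check 14^d mod 17 for each divisor in increasing order:
14^1 ≡ 14 (mod 17)
14^2 ≡ 9 (mod 17)
14^4 ≡ 13 (mod 17)
14^8 ≡ 16 (mod 17)
14^16 ≡ 1 (mod 17) ✓
So ord_17(14) = 16.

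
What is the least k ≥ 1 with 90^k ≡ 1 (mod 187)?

80

ord(90) | φ(187) = φ(11·17) = (11−1)·(17−1) = 10·16 = 160 = 2^5 · 5.
Divisors of 160: 1, 2, 4, 5, 8, 10, 16, 20, 32, 40, 80, 160.
Check 90^d mod 187 for each divisor in increasing order:
90^1 ≡ 90 (mod 187)
90^2 ≡ 59 (mod 187)
90^4 ≡ 115 (mod 187)
90^5 ≡ 65 (mod 187)
90^8 ≡ 135 (mod 187)
90^10 ≡ 111 (mod 187)
90^16 ≡ 86 (mod 187)
90^20 ≡ 166 (mod 187)
90^32 ≡ 103 (mod 187)
90^40 ≡ 67 (mod 187)
90^80 ≡ 1 (mod 187) ✓
The smallest such exponent is 80, so the order of 90 is 80.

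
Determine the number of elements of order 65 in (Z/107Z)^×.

0

φ(107) = 107 − 1 = 106 = 2 · 53.
(Z/107Z)^× is cyclic (|G| = 106); a cyclic group of order m has exactly φ(d) elements of each order d | m, and none otherwise.
Since 65 ∤ 106, the count is 0.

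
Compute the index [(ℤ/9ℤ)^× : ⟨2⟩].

1

The order of 2 must divide φ(9) = φ(3^2) = 3·(3−1) = 6 = 2 · 3.
Divisors of 6: 1, 2, 3, 6.
Evaluate successive powers at the divisors of 6:
2^1 ≡ 2 (mod 9)
2^2 ≡ 4 (mod 9)
2^3 ≡ 8 (mod 9)
2^6 ≡ 1 (mod 9) ✓
So ord_9(2) = 6, hence |⟨2⟩| = 6.
Index = |(Z/9Z)^×| / |⟨2⟩| = 6 / 6 = 1.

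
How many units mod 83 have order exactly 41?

40

φ(83) = 83 − 1 = 82 = 2 · 41.
In a cyclic group of order 82, there are φ(d) elements of order d for each divisor d of 82, and zero for non-divisors.
41 | 82, and φ(41) = 41 − 1 = 40.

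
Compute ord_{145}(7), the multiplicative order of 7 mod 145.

28

The order of 7 must divide φ(145) = φ(5·29) = (5−1)·(29−1) = 4·28 = 112 = 2^4 · 7.
Divisors of 112: 1, 2, 4, 7, 8, 14, 16, 28, 56, 112.
Check 7^d mod 145 for each divisor in increasing order:
7^1 ≡ 7 (mod 145)
7^2 ≡ 49 (mod 145)
7^4 ≡ 81 (mod 145)
7^7 ≡ 88 (mod 145)
7^8 ≡ 36 (mod 145)
7^14 ≡ 59 (mod 145)
7^16 ≡ 136 (mod 145)
7^28 ≡ 1 (mod 145) ✓
Hence ord(7) = 28.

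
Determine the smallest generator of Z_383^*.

5

φ(383) = 383 − 1 = 382 = 2 · 191.
g is a primitive root iff g^(382/q) ≢ 1 (mod 383) for each prime q ∈ {2, 191}.
g = 2: 2^191 ≡ 1 — hits 1, so not a primitive root.
g = 3: 3^191 ≡ 1 — hits 1, so not a primitive root.
g = 4: 4^191 ≡ 1 — hits 1, so not a primitive root.
g = 5: 5^191 ≡ 382; 5^2 ≡ 25 — none is 1, so 5 is a primitive root.
The smallest primitive root modulo 383 is 5.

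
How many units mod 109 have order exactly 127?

0

φ(109) = 109 − 1 = 108 = 2^2 · 3^3.
(Z/109Z)^× is cyclic (|G| = 108); a cyclic group of order m has exactly φ(d) elements of each order d | m, and none otherwise.
Here 108 is not a multiple of 127, so there are no elements of order 127.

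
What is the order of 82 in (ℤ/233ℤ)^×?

ord(82) | φ(233) = 233 − 1 = 232 = 2^3 · 29.
Divisors of 232: 1, 2, 4, 8, 29, 58, 116, 232.
Evaluate successive powers at the divisors of 232:
82^1 ≡ 82 (mod 233)
82^2 ≡ 200 (mod 233)
82^4 ≡ 157 (mod 233)
82^8 ≡ 184 (mod 233)
82^29 ≡ 12 (mod 233)
82^58 ≡ 144 (mod 233)
82^116 ≡ 232 (mod 233)
82^232 ≡ 1 (mod 233) ✓
Hence ord(82) = 232.

232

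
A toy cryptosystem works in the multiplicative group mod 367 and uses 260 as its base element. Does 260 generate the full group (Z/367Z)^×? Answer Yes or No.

No

φ(367) = 367 − 1 = 366 = 2 · 3 · 61.
260 is a primitive root mod 367 iff 260^(φ(367)/q) ≢ 1 for every prime q | φ(367), i.e. q ∈ {2, 3, 61}.
260^183 ≡ 366 (mod 367)  [q = 2: ≢ 1 ✓]
260^122 ≡ 1 (mod 367)  [q = 3: ≡ 1 ✗]
260^6 ≡ 9 (mod 367)  [q = 61: ≢ 1 ✓]
Since 260^122 ≡ 1, the order of 260 divides 122 < 366, so 260 is not a primitive root.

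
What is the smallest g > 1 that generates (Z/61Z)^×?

φ(61) = 61 − 1 = 60 = 2^2 · 3 · 5.
Test candidates g = 2, 3, … against the prime factors q ∈ {2, 3, 5} of φ(61): g is a generator iff g^(60/q) ≢ 1 for every such q.
g = 2: 2^30 ≡ 60; 2^20 ≡ 47; 2^12 ≡ 9 — none is 1, so 2 is a primitive root.
The smallest primitive root modulo 61 is 2.

2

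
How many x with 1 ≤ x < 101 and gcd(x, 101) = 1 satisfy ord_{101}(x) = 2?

φ(101) = 101 − 1 = 100 = 2^2 · 5^2.
In a cyclic group of order 100, there are φ(d) elements of order d for each divisor d of 100, and zero for non-divisors.
2 | 100, and φ(2) = 2 − 1 = 1.

1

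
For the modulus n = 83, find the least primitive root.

φ(83) = 83 − 1 = 82 = 2 · 41.
g is a primitive root iff g^(82/q) ≢ 1 (mod 83) for each prime q ∈ {2, 41}.
g = 2: 2^41 ≡ 82; 2^2 ≡ 4 — none is 1, so 2 is a primitive root.
The smallest primitive root modulo 83 is 2.

2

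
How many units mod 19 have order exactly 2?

φ(19) = 19 − 1 = 18 = 2 · 3^2.
(Z/19Z)^× is cyclic (|G| = 18); a cyclic group of order m has exactly φ(d) elements of each order d | m, and none otherwise.
2 | 18, and φ(2) = 2 − 1 = 1.

1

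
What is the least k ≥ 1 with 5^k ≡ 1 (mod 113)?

112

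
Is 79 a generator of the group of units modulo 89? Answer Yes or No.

No

φ(89) = 89 − 1 = 88 = 2^3 · 11.
Test 79^(88/q) mod 89 for each prime factor q of 88:
79^44 ≡ 1 (mod 89)  [q = 2: ≡ 1 ✗]
79^8 ≡ 45 (mod 89)  [q = 11: ≢ 1 ✓]
Since 79^44 ≡ 1, the order of 79 divides 44 < 88, so 79 is not a primitive root.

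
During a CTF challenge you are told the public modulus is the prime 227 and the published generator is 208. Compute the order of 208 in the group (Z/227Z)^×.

By Lagrange's theorem, ord_227(208) divides φ(227) = 227 − 1 = 226 = 2 · 113.
Divisors of 226: 1, 2, 113, 226.
Evaluate successive powers at the divisors of 226:
208^1 ≡ 208 (mod 227)
208^2 ≡ 134 (mod 227)
208^113 ≡ 226 (mod 227)
208^226 ≡ 1 (mod 227) ✓
Therefore the multiplicative order of 208 modulo 227 is 226.

226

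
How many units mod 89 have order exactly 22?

φ(89) = 89 − 1 = 88 = 2^3 · 11.
In a cyclic group of order 88, there are φ(d) elements of order d for each divisor d of 88, and zero for non-divisors.
22 = 2 · 11 divides 88, and φ(22) = 10.

10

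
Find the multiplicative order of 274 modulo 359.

358

By Lagrange's theorem, ord_359(274) divides φ(359) = 359 − 1 = 358 = 2 · 179.
Divisors of 358: 1, 2, 179, 358.
Evaluate successive powers at the divisors of 358:
274^1 ≡ 274
274^2 ≡ 45
274^179 ≡ 358
274^358 ≡ 1
Therefore the multiplicative order of 274 modulo 359 is 358.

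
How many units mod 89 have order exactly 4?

φ(89) = 89 − 1 = 88 = 2^3 · 11.
In a cyclic group of order 88, there are φ(d) elements of order d for each divisor d of 88, and zero for non-divisors.
4 = 2^2 divides 88, and φ(4) = 2.

2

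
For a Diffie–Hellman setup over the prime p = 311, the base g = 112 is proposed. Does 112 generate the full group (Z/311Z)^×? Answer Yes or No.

φ(311) = 311 − 1 = 310 = 2 · 5 · 31.
It suffices to check that the order of 112 is not a proper divisor of 310: compute 112^(310/q) for q ∈ {2, 5, 31}.
112^155 ≡ 1 (mod 311)  [q = 2: ≡ 1 ✗]
112^62 ≡ 6 (mod 311)  [q = 5: ≢ 1 ✓]
112^10 ≡ 32 (mod 311)  [q = 31: ≢ 1 ✓]
112^155 ≡ 1 shows ord(112) | 155, strictly less than φ(311); not a primitive root.

No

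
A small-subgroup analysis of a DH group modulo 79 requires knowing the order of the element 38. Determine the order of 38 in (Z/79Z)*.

13

By Lagrange's theorem, ord_79(38) divides φ(79) = 79 − 1 = 78 = 2 · 3 · 13.
Divisors of 78: 1, 2, 3, 6, 13, 26, 39, 78.
Evaluate successive powers at the divisors of 78:
38^1 ≡ 38
38^2 ≡ 22
38^3 ≡ 46
38^6 ≡ 62
38^13 ≡ 1
The smallest such exponent is 13, so the order of 38 is 13.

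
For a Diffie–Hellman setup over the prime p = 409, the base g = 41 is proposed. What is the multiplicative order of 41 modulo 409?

Since 41 ∈ (Z/409Z)^×, its order divides φ(409) = 409 − 1 = 408 = 2^3 · 3 · 17.
Divisors of 408: 1, 2, 3, 4, 6, 8, 12, 17, 24, 34, 51, 68, 102, 136, 204, 408.
Evaluate successive powers at the divisors of 408:
41^1 ≡ 41 (mod 409)
41^2 ≡ 45 (mod 409)
41^3 ≡ 209 (mod 409)
41^4 ≡ 389 (mod 409)
41^6 ≡ 327 (mod 409)
41^8 ≡ 400 (mod 409)
41^12 ≡ 180 (mod 409)
41^17 ≡ 49 (mod 409)
41^24 ≡ 89 (mod 409)
41^34 ≡ 356 (mod 409)
41^51 ≡ 266 (mod 409)
41^68 ≡ 355 (mod 409)
41^102 ≡ 408 (mod 409)
41^136 ≡ 53 (mod 409)
41^204 ≡ 1 (mod 409) ✓
The smallest such exponent is 204, so the order of 41 is 204.

204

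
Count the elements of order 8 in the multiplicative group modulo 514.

4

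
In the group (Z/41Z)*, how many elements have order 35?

φ(41) = 41 − 1 = 40 = 2^3 · 5.
(Z/41Z)^× is cyclic (|G| = 40); a cyclic group of order m has exactly φ(d) elements of each order d | m, and none otherwise.
Here 40 is not a multiple of 35, so there are no elements of order 35.

0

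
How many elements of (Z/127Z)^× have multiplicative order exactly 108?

0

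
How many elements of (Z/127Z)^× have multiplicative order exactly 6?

2

φ(127) = 127 − 1 = 126 = 2 · 3^2 · 7.
Since (Z/127Z)^× is cyclic of order 126, the number of elements of order d is φ(d) when d | 126 and 0 otherwise.
6 = 2 · 3 divides 126, and φ(6) = 2.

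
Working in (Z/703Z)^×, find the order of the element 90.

18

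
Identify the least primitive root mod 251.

6

φ(251) = 251 − 1 = 250 = 2 · 5^3.
g is a primitive root iff g^(250/q) ≢ 1 (mod 251) for each prime q ∈ {2, 5}.
g = 2: 2^125 ≡ 250; 2^50 ≡ 1 — hits 1, so not a primitive root.
g = 3: 3^125 ≡ 1 — hits 1, so not a primitive root.
g = 4: 4^125 ≡ 1 — hits 1, so not a primitive root.
g = 5: 5^125 ≡ 1 — hits 1, so not a primitive root.
g = 6: 6^125 ≡ 250; 6^50 ≡ 219 — none is 1, so 6 is a primitive root.
So 6 is the smallest generator of (Z/251Z)^×.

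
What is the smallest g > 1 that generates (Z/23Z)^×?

φ(23) = 23 − 1 = 22 = 2 · 11.
g is a primitive root iff g^(22/q) ≢ 1 (mod 23) for each prime q ∈ {2, 11}.
g = 2: 2^11 ≡ 1 — hits 1, so not a primitive root.
g = 3: 3^11 ≡ 1 — hits 1, so not a primitive root.
g = 4: 4^11 ≡ 1 — hits 1, so not a primitive root.
g = 5: 5^11 ≡ 22; 5^2 ≡ 2 — none is 1, so 5 is a primitive root.
The smallest primitive root modulo 23 is 5.

5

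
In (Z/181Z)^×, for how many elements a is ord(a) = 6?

φ(181) = 181 − 1 = 180 = 2^2 · 3^2 · 5.
(Z/181Z)^× is cyclic (|G| = 180); a cyclic group of order m has exactly φ(d) elements of each order d | m, and none otherwise.
6 = 2 · 3 divides 180, and φ(6) = 2.

2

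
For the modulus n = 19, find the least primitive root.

2

φ(19) = 19 − 1 = 18 = 2 · 3^2.
Test candidates g = 2, 3, … against the prime factors q ∈ {2, 3} of φ(19): g is a generator iff g^(18/q) ≢ 1 for every such q.
g = 2: 2^9 ≡ 18; 2^6 ≡ 7 — none is 1, so 2 is a primitive root.
Hence the least primitive root of 19 is 2.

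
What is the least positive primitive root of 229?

6

φ(229) = 229 − 1 = 228 = 2^2 · 3 · 19.
g is a primitive root iff g^(228/q) ≢ 1 (mod 229) for each prime q ∈ {2, 3, 19}.
g = 2: 2^114 ≡ 228; 2^76 ≡ 1 — hits 1, so not a primitive root.
g = 3: 3^114 ≡ 1 — hits 1, so not a primitive root.
g = 4: 4^114 ≡ 1 — hits 1, so not a primitive root.
g = 5: 5^114 ≡ 1 — hits 1, so not a primitive root.
g = 6: 6^114 ≡ 228; 6^76 ≡ 134; 6^12 ≡ 165 — none is 1, so 6 is a primitive root.
The smallest primitive root modulo 229 is 6.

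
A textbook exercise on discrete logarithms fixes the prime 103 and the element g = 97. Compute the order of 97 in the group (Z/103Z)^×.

Since 97 ∈ (Z/103Z)^×, its order divides φ(103) = 103 − 1 = 102 = 2 · 3 · 17.
Divisors of 102: 1, 2, 3, 6, 17, 34, 51, 102.
Check 97^d mod 103 for each divisor in increasing order:
97^1 ≡ 97 (mod 103)
97^2 ≡ 36 (mod 103)
97^3 ≡ 93 (mod 103)
97^6 ≡ 100 (mod 103)
97^17 ≡ 56 (mod 103)
97^34 ≡ 46 (mod 103)
97^51 ≡ 1 (mod 103) ✓
So ord_103(97) = 51.

51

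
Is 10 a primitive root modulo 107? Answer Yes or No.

No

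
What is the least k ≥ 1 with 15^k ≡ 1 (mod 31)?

10

The order of 15 must divide φ(31) = 31 − 1 = 30 = 2 · 3 · 5.
Divisors of 30: 1, 2, 3, 5, 6, 10, 15, 30.
Evaluate successive powers at the divisors of 30:
15^1 ≡ 15 (mod 31)
15^2 ≡ 8 (mod 31)
15^3 ≡ 27 (mod 31)
15^5 ≡ 30 (mod 31)
15^6 ≡ 16 (mod 31)
15^10 ≡ 1 (mod 31) ✓
Hence ord(15) = 10.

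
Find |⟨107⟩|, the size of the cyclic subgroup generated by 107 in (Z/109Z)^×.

36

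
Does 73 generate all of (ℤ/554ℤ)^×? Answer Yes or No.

φ(554) = φ(2)·φ(277) = 1·276 = 276 = 2^2 · 3 · 23.
An element g generates (Z/554Z)^× iff g^(276/q) ≢ 1 (mod 554) for each prime q ∈ {2, 3, 23}.
73^138 ≡ 553 (mod 554)  [q = 2: ≢ 1 ✓]
73^92 ≡ 1 (mod 554)  [q = 3: ≡ 1 ✗]
73^12 ≡ 69 (mod 554)  [q = 23: ≢ 1 ✓]
The check at q = 3 fails, so 73 generates a proper subgroup.

No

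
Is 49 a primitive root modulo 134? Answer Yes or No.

No

φ(134) = φ(2)·φ(67) = 1·66 = 66 = 2 · 3 · 11.
An element g generates (Z/134Z)^× iff g^(66/q) ≢ 1 (mod 134) for each prime q ∈ {2, 3, 11}.
49^33 ≡ 1 (mod 134)  [q = 2: ≡ 1 ✗]
49^22 ≡ 37 (mod 134)  [q = 3: ≢ 1 ✓]
49^6 ≡ 9 (mod 134)  [q = 11: ≢ 1 ✓]
49^33 ≡ 1 shows ord(49) | 33, strictly less than φ(134); not a primitive root.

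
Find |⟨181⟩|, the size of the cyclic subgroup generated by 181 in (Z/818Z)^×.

408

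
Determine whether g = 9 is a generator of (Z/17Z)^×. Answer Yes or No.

φ(17) = 17 − 1 = 16 = 2^4.
9 is a primitive root mod 17 iff 9^(φ(17)/q) ≢ 1 for every prime q | φ(17), i.e. q ∈ {2}.
9^8 ≡ 1 (mod 17)  [q = 2: ≡ 1 ✗]
9^8 ≡ 1 shows ord(9) | 8, strictly less than φ(17); not a primitive root.

No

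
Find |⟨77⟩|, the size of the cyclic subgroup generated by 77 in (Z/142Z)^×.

35

ord(77) | φ(142) = φ(2)·φ(71) = 1·70 = 70 = 2 · 5 · 7.
Divisors of 70: 1, 2, 5, 7, 10, 14, 35, 70.
Check 77^d mod 142 for each divisor in increasing order:
77^1 ≡ 77 (mod 142)
77^2 ≡ 107 (mod 142)
77^5 ≡ 37 (mod 142)
77^7 ≡ 125 (mod 142)
77^10 ≡ 91 (mod 142)
77^14 ≡ 5 (mod 142)
77^35 ≡ 1 (mod 142) ✓
So ord_142(77) = 35.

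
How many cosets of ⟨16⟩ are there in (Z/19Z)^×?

2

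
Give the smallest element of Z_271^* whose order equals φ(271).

6

φ(271) = 271 − 1 = 270 = 2 · 3^3 · 5.
g is a primitive root iff g^(270/q) ≢ 1 (mod 271) for each prime q ∈ {2, 3, 5}.
g = 2: 2^135 ≡ 1 — hits 1, so not a primitive root.
g = 3: 3^135 ≡ 270; 3^90 ≡ 1 — hits 1, so not a primitive root.
g = 4: 4^135 ≡ 1 — hits 1, so not a primitive root.
g = 5: 5^135 ≡ 1 — hits 1, so not a primitive root.
g = 6: 6^135 ≡ 270; 6^90 ≡ 242; 6^54 ≡ 10 — none is 1, so 6 is a primitive root.
Hence the least primitive root of 271 is 6.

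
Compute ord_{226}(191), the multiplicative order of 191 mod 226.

The order of 191 must divide φ(226) = φ(2)·φ(113) = 1·112 = 112 = 2^4 · 7.
Divisors of 112: 1, 2, 4, 7, 8, 14, 16, 28, 56, 112.
Evaluate successive powers at the divisors of 112:
191^1 ≡ 191
191^2 ≡ 95
191^4 ≡ 211
191^7 ≡ 155
191^8 ≡ 225
191^14 ≡ 69
191^16 ≡ 1
Hence ord(191) = 16.

16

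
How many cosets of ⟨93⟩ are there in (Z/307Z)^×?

34

Since 93 ∈ (Z/307Z)^×, its order divides φ(307) = 307 − 1 = 306 = 2 · 3^2 · 17.
Divisors of 306: 1, 2, 3, 6, 9, 17, 18, 34, 51, 102, 153, 306.
Check 93^d mod 307 for each divisor in increasing order:
93^1 ≡ 93
93^2 ≡ 53
93^3 ≡ 17
93^6 ≡ 289
93^9 ≡ 1
The order of 93 is 9, so the subgroup it generates has 9 elements.
[(Z/307Z)^× : ⟨93⟩] = 306/9 = 34.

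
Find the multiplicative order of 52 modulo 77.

30

By Lagrange's theorem, ord_77(52) divides φ(77) = φ(7·11) = (7−1)·(11−1) = 6·10 = 60 = 2^2 · 3 · 5.
Divisors of 60: 1, 2, 3, 4, 5, 6, 10, 12, 15, 20, 30, 60.
Evaluate successive powers at the divisors of 60:
52^1 ≡ 52
52^2 ≡ 9
52^3 ≡ 6
52^4 ≡ 4
52^5 ≡ 54
52^6 ≡ 36
52^10 ≡ 67
52^12 ≡ 64
52^15 ≡ 76
52^20 ≡ 23
52^30 ≡ 1
So ord_77(52) = 30.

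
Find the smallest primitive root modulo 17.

φ(17) = 17 − 1 = 16 = 2^4.
g is a primitive root iff g^(16/q) ≢ 1 (mod 17) for each prime q ∈ {2}.
g = 2: 2^8 ≡ 1 — hits 1, so not a primitive root.
g = 3: 3^8 ≡ 16 — none is 1, so 3 is a primitive root.
Hence the least primitive root of 17 is 3.

3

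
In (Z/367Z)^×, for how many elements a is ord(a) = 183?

120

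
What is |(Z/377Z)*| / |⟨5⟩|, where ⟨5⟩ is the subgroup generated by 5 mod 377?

By Lagrange's theorem, ord_377(5) divides φ(377) = φ(13·29) = (13−1)·(29−1) = 12·28 = 336 = 2^4 · 3 · 7.
Divisors of 336: 1, 2, 3, 4, 6, 7, 8, 12, 14, 16, 21, 24, 28, 42, 48, 56, 84, 112, 168, 336.
Test each divisor d:
5^1 ≡ 5
5^2 ≡ 25
5^3 ≡ 125
5^4 ≡ 248
5^6 ≡ 168
5^7 ≡ 86
5^8 ≡ 53
5^12 ≡ 326
5^14 ≡ 233
5^16 ≡ 170
5^21 ≡ 57
5^24 ≡ 339
5^28 ≡ 1
Thus |⟨5⟩| = ord(5) = 28.
[(Z/377Z)^× : ⟨5⟩] = 336/28 = 12.

12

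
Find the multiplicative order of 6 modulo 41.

40

The order of 6 must divide φ(41) = 41 − 1 = 40 = 2^3 · 5.
Divisors of 40: 1, 2, 4, 5, 8, 10, 20, 40.
Compute 6^d (mod 41) for the divisors d until we hit 1:
6^1 ≡ 6
6^2 ≡ 36
6^4 ≡ 25
6^5 ≡ 27
6^8 ≡ 10
6^10 ≡ 32
6^20 ≡ 40
6^40 ≡ 1
Hence ord(6) = 40.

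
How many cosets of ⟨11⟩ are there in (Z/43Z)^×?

6

The order of 11 must divide φ(43) = 43 − 1 = 42 = 2 · 3 · 7.
Divisors of 42: 1, 2, 3, 6, 7, 14, 21, 42.
Check 11^d mod 43 for each divisor in increasing order:
11^1 ≡ 11 (mod 43)
11^2 ≡ 35 (mod 43)
11^3 ≡ 41 (mod 43)
11^6 ≡ 4 (mod 43)
11^7 ≡ 1 (mod 43) ✓
The order of 11 is 7, so the subgroup it generates has 7 elements.
Index = |(Z/43Z)^×| / |⟨11⟩| = 42 / 7 = 6.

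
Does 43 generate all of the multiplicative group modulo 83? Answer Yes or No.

Yes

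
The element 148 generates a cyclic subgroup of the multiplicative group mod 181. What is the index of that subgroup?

Since 148 ∈ (Z/181Z)^×, its order divides φ(181) = 181 − 1 = 180 = 2^2 · 3^2 · 5.
Divisors of 180: 1, 2, 3, 4, 5, 6, 9, 10, 12, 15, 18, 20, 30, 36, 45, 60, 90, 180.
Evaluate successive powers at the divisors of 180:
148^1 ≡ 148 (mod 181)
148^2 ≡ 3 (mod 181)
148^3 ≡ 82 (mod 181)
148^4 ≡ 9 (mod 181)
148^5 ≡ 65 (mod 181)
148^6 ≡ 27 (mod 181)
148^9 ≡ 42 (mod 181)
148^10 ≡ 62 (mod 181)
148^12 ≡ 5 (mod 181)
148^15 ≡ 48 (mod 181)
148^18 ≡ 135 (mod 181)
148^20 ≡ 43 (mod 181)
148^30 ≡ 132 (mod 181)
148^36 ≡ 125 (mod 181)
148^45 ≡ 1 (mod 181) ✓
The order of 148 is 45, so the subgroup it generates has 45 elements.
The index is φ(181) / ord(148) = 180 / 45 = 4.

4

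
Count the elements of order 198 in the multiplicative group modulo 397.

60

φ(397) = 397 − 1 = 396 = 2^2 · 3^2 · 11.
(Z/397Z)^× is cyclic (|G| = 396); a cyclic group of order m has exactly φ(d) elements of each order d | m, and none otherwise.
198 = 2 · 3^2 · 11 divides 396, and φ(198) = 60.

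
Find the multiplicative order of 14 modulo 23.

By Lagrange's theorem, ord_23(14) divides φ(23) = 23 − 1 = 22 = 2 · 11.
Divisors of 22: 1, 2, 11, 22.
Compute 14^d (mod 23) for the divisors d until we hit 1:
14^1 ≡ 14
14^2 ≡ 12
14^11 ≡ 22
14^22 ≡ 1
Hence ord(14) = 22.

22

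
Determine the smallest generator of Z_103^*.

φ(103) = 103 − 1 = 102 = 2 · 3 · 17.
Test candidates g = 2, 3, … against the prime factors q ∈ {2, 3, 17} of φ(103): g is a generator iff g^(102/q) ≢ 1 for every such q.
g = 2: 2^51 ≡ 1 — hits 1, so not a primitive root.
g = 3: 3^51 ≡ 102; 3^34 ≡ 1 — hits 1, so not a primitive root.
g = 4: 4^51 ≡ 1 — hits 1, so not a primitive root.
g = 5: 5^51 ≡ 102; 5^34 ≡ 56; 5^6 ≡ 72 — none is 1, so 5 is a primitive root.
So 5 is the smallest generator of (Z/103Z)^×.

5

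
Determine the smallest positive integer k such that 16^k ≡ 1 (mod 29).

7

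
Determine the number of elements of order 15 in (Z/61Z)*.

8

φ(61) = 61 − 1 = 60 = 2^2 · 3 · 5.
Since (Z/61Z)^× is cyclic of order 60, the number of elements of order d is φ(d) when d | 60 and 0 otherwise.
15 = 3 · 5 divides 60, and φ(15) = 8.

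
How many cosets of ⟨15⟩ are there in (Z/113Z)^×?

By Lagrange's theorem, ord_113(15) divides φ(113) = 113 − 1 = 112 = 2^4 · 7.
Divisors of 112: 1, 2, 4, 7, 8, 14, 16, 28, 56, 112.
Evaluate successive powers at the divisors of 112:
15^1 ≡ 15 (mod 113)
15^2 ≡ 112 (mod 113)
15^4 ≡ 1 (mod 113) ✓
The order of 15 is 4, so the subgroup it generates has 4 elements.
Index = |(Z/113Z)^×| / |⟨15⟩| = 112 / 4 = 28.

28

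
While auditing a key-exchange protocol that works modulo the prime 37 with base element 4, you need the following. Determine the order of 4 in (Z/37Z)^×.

18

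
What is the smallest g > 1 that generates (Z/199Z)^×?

φ(199) = 199 − 1 = 198 = 2 · 3^2 · 11.
Test candidates g = 2, 3, … against the prime factors q ∈ {2, 3, 11} of φ(199): g is a generator iff g^(198/q) ≢ 1 for every such q.
g = 2: 2^99 ≡ 1 — hits 1, so not a primitive root.
g = 3: 3^99 ≡ 198; 3^66 ≡ 106; 3^18 ≡ 125 — none is 1, so 3 is a primitive root.
Hence the least primitive root of 199 is 3.

3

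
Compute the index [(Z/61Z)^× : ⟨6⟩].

ord(6) | φ(61) = 61 − 1 = 60 = 2^2 · 3 · 5.
Divisors of 60: 1, 2, 3, 4, 5, 6, 10, 12, 15, 20, 30, 60.
Evaluate successive powers at the divisors of 60:
6^1 ≡ 6 (mod 61)
6^2 ≡ 36 (mod 61)
6^3 ≡ 33 (mod 61)
6^4 ≡ 15 (mod 61)
6^5 ≡ 29 (mod 61)
6^6 ≡ 52 (mod 61)
6^10 ≡ 48 (mod 61)
6^12 ≡ 20 (mod 61)
6^15 ≡ 50 (mod 61)
6^20 ≡ 47 (mod 61)
6^30 ≡ 60 (mod 61)
6^60 ≡ 1 (mod 61) ✓
Thus |⟨6⟩| = ord(6) = 60.
[(Z/61Z)^× : ⟨6⟩] = 60/60 = 1.

1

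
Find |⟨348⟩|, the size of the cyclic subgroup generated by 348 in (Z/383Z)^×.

By Lagrange's theorem, ord_383(348) divides φ(383) = 383 − 1 = 382 = 2 · 191.
Divisors of 382: 1, 2, 191, 382.
Evaluate successive powers at the divisors of 382:
348^1 ≡ 348
348^2 ≡ 76
348^191 ≡ 1
The smallest such exponent is 191, so the order of 348 is 191.

191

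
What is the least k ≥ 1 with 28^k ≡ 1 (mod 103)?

51

ord(28) | φ(103) = 103 − 1 = 102 = 2 · 3 · 17.
Divisors of 102: 1, 2, 3, 6, 17, 34, 51, 102.
Check 28^d mod 103 for each divisor in increasing order:
28^1 ≡ 28
28^2 ≡ 63
28^3 ≡ 13
28^6 ≡ 66
28^17 ≡ 56
28^34 ≡ 46
28^51 ≡ 1
So ord_103(28) = 51.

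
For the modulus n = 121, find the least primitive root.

2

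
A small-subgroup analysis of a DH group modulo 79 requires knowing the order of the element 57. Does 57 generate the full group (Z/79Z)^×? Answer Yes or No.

No

φ(79) = 79 − 1 = 78 = 2 · 3 · 13.
57 is a primitive root mod 79 iff 57^(φ(79)/q) ≢ 1 for every prime q | φ(79), i.e. q ∈ {2, 3, 13}.
57^39 ≡ 78 (mod 79)  [q = 2: ≢ 1 ✓]
57^26 ≡ 1 (mod 79)  [q = 3: ≡ 1 ✗]
57^6 ≡ 52 (mod 79)  [q = 13: ≢ 1 ✓]
57^26 ≡ 1 shows ord(57) | 26, strictly less than φ(79); not a primitive root.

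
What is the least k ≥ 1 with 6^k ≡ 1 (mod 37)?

The order of 6 must divide φ(37) = 37 − 1 = 36 = 2^2 · 3^2.
Divisors of 36: 1, 2, 3, 4, 6, 9, 12, 18, 36.
Test each divisor d:
6^1 ≡ 6 (mod 37)
6^2 ≡ 36 (mod 37)
6^3 ≡ 31 (mod 37)
6^4 ≡ 1 (mod 37) ✓
Therefore the multiplicative order of 6 modulo 37 is 4.

4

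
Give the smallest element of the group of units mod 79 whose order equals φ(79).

φ(79) = 79 − 1 = 78 = 2 · 3 · 13.
Test candidates g = 2, 3, … against the prime factors q ∈ {2, 3, 13} of φ(79): g is a generator iff g^(78/q) ≢ 1 for every such q.
g = 2: 2^39 ≡ 1 — hits 1, so not a primitive root.
g = 3: 3^39 ≡ 78; 3^26 ≡ 23; 3^6 ≡ 18 — none is 1, so 3 is a primitive root.
So 3 is the smallest generator of (Z/79Z)^×.

3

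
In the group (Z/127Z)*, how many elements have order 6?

φ(127) = 127 − 1 = 126 = 2 · 3^2 · 7.
(Z/127Z)^× is cyclic (|G| = 126); a cyclic group of order m has exactly φ(d) elements of each order d | m, and none otherwise.
6 = 2 · 3 divides 126, and φ(6) = 2.

2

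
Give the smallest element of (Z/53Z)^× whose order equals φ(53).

2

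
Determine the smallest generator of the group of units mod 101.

2

φ(101) = 101 − 1 = 100 = 2^2 · 5^2.
g is a primitive root iff g^(100/q) ≢ 1 (mod 101) for each prime q ∈ {2, 5}.
g = 2: 2^50 ≡ 100; 2^20 ≡ 95 — none is 1, so 2 is a primitive root.
The smallest primitive root modulo 101 is 2.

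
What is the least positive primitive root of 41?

6

φ(41) = 41 − 1 = 40 = 2^3 · 5.
g is a primitive root iff g^(40/q) ≢ 1 (mod 41) for each prime q ∈ {2, 5}.
g = 2: 2^20 ≡ 1 — hits 1, so not a primitive root.
g = 3: 3^20 ≡ 40; 3^8 ≡ 1 — hits 1, so not a primitive root.
g = 4: 4^20 ≡ 1 — hits 1, so not a primitive root.
g = 5: 5^20 ≡ 1 — hits 1, so not a primitive root.
g = 6: 6^20 ≡ 40; 6^8 ≡ 10 — none is 1, so 6 is a primitive root.
Hence the least primitive root of 41 is 6.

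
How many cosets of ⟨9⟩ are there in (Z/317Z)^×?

2

Since 9 ∈ (Z/317Z)^×, its order divides φ(317) = 317 − 1 = 316 = 2^2 · 79.
Divisors of 316: 1, 2, 4, 79, 158, 316.
Evaluate successive powers at the divisors of 316:
9^1 ≡ 9
9^2 ≡ 81
9^4 ≡ 221
9^79 ≡ 316
9^158 ≡ 1
So ord_317(9) = 158, hence |⟨9⟩| = 158.
The index is φ(317) / ord(9) = 316 / 158 = 2.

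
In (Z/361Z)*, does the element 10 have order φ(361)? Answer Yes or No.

Yes

φ(361) = φ(19^2) = 19·(19−1) = 342 = 2 · 3^2 · 19.
An element g generates (Z/361Z)^× iff g^(342/q) ≢ 1 (mod 361) for each prime q ∈ {2, 3, 19}.
10^171 ≡ 360 (mod 361)  [q = 2: ≢ 1 ✓]
10^114 ≡ 68 (mod 361)  [q = 3: ≢ 1 ✓]
10^18 ≡ 286 (mod 361)  [q = 19: ≢ 1 ✓]
All checks pass, so 10 has order 342 and is a primitive root modulo 361.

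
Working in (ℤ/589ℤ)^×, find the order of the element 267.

The order of 267 must divide φ(589) = φ(19·31) = (19−1)·(31−1) = 18·30 = 540 = 2^2 · 3^3 · 5.
Divisors of 540: 1, 2, 3, 4, 5, 6, 9, 10, 12, 15, 18, 20, 27, 30, 36, 45, 54, 60, 90, 108, 135, 180, 270, 540.
Compute 267^d (mod 589) for the divisors d until we hit 1:
267^1 ≡ 267 (mod 589)
267^2 ≡ 20 (mod 589)
267^3 ≡ 39 (mod 589)
267^4 ≡ 400 (mod 589)
267^5 ≡ 191 (mod 589)
267^6 ≡ 343 (mod 589)
267^9 ≡ 419 (mod 589)
267^10 ≡ 552 (mod 589)
267^12 ≡ 438 (mod 589)
267^15 ≡ 1 (mod 589) ✓
Therefore the multiplicative order of 267 modulo 589 is 15.

15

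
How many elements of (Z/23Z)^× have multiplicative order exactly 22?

10

φ(23) = 23 − 1 = 22 = 2 · 11.
Since (Z/23Z)^× is cyclic of order 22, the number of elements of order d is φ(d) when d | 22 and 0 otherwise.
22 = 2 · 11 divides 22, and φ(22) = 10.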